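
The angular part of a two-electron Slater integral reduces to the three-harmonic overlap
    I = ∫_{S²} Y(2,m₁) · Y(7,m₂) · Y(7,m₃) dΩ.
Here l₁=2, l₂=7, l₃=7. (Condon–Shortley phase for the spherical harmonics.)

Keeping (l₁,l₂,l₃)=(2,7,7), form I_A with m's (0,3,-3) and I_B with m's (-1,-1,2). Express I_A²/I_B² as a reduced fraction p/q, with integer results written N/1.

841/729

l's match ⇒ only the (l;m) 3-j factors differ between A and B.
A: triangle coeff Δ(2,7,7) = 1/185640; Σ_t [0,2]: t=0:+1/29030400 t=1:−1/2177280 t=2:+1/3870720 = -29/174182400; (3j)²=841/185640 [(2 7 7; 0 3 -3)], sign=-1
B: triangle coeff Δ(2,7,7) = 1/185640; Σ_t [1,2]: t=1:−1/1209600 t=2:+1/1935360 = -1/3225600; (3j)²=243/61880 [(2 7 7; -1 -1 2)], sign=+1
I_A²/I_B² = (841/185640)/(243/61880) = 841/729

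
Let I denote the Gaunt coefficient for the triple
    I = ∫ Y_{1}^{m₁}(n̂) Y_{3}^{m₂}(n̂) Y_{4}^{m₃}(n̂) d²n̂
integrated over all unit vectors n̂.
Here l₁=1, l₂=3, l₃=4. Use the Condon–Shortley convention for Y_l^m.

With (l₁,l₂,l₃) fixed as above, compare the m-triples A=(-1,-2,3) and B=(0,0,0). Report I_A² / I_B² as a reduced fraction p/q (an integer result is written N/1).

21/16

Shared (l₁,l₂,l₃)=(1,3,4): N and (l;000)² cancel in I_A²/I_B².
A: Δ = 0!·2!·6!/9! = 1/252; Racah Σ t=0..0: t=0:+1/240 = 1/240; ⇒ 3j(1 3 4; -1 -2 3)² = 1/12, sgn -1
B: Δ = 0!·2!·6!/9! = 1/252; Racah Σ t=0..0: t=0:+1/36 = 1/36; ⇒ 3j(1 3 4; 0 0 0)² = 4/63, sgn +1
I_A²/I_B² = (1/12)/(4/63) = 21/16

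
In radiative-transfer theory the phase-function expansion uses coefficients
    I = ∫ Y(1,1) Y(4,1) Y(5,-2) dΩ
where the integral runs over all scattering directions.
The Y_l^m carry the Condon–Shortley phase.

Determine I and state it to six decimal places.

0.225034

m-sum 0 ✓  L=10 even ✓  3≤5≤5 ✓
Π(2lᵢ+1) = 3×9×11 = 297
triangle coeff Δ(1,4,5) = 1/495
Σ_t [0,0]: t=0:+1/576 = 1/576
(3j)²=5/99 [(1 4 5; 0 0 0)], sign=-1
Σ_t [0,0]: t=0:+1/1440 = 1/1440
(3j)²=7/165 [(1 4 5; 1 1 -2)], sign=-1
⇒ 4πI² = 7/11
I = (+1)√(7/11/(4π)) = 0.22503380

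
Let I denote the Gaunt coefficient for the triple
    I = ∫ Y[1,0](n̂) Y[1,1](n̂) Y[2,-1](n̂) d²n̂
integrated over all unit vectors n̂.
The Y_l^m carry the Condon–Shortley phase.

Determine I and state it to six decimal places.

m-sum 0 ✓  L=4 even ✓  0≤2≤2 ✓
Π(2lᵢ+1) = 3×3×5 = 45
triangle coeff Δ(1,1,2) = 1/30
Σ_t [0,0]: t=0:+1/1 = 1/1
(3j)²=2/15 [(1 1 2; 0 0 0)], sign=+1
Σ_t [0,0]: t=0:+1/2 = 1/2
(3j)²=1/10 [(1 1 2; 0 1 -1)], sign=-1
⇒ 4πI² = 3/5
I = (-1)√(3/5/(4π)) = -0.21850969

-0.218510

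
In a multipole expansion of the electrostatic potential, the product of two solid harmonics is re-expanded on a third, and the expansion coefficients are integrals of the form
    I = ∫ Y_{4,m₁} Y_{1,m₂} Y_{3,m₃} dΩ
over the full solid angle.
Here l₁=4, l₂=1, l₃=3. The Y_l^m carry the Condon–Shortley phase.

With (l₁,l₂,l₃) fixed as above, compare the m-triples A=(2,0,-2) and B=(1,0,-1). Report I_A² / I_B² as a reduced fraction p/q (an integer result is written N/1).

l's match ⇒ only the (l;m) 3-j factors differ between A and B.
A: triangle coeff Δ(4,1,3) = 1/252; Σ_t [1,1]: t=1:−1/120 = -1/120; (3j)²=1/21 [(4 1 3; 2 0 -2)], sign=+1
B: triangle coeff Δ(4,1,3) = 1/252; Σ_t [1,1]: t=1:−1/48 = -1/48; (3j)²=5/84 [(4 1 3; 1 0 -1)], sign=-1
I_A²/I_B² = (1/21)/(5/84) = 4/5

4/5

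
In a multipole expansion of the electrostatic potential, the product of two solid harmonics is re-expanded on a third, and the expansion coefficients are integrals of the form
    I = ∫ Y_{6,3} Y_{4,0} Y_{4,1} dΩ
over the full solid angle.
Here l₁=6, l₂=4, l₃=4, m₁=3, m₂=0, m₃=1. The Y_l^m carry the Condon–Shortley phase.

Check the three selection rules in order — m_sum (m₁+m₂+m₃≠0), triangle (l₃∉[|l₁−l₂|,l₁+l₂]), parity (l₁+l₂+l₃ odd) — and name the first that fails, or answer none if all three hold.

m₁+m₂+m₃ = 3 + 0 + 1 = 4  ✗
triangle: |6−4|=2 ≤ l₃=4 ≤ 6+4=10
parity: l₁+l₂+l₃ = 14 is even

m_sum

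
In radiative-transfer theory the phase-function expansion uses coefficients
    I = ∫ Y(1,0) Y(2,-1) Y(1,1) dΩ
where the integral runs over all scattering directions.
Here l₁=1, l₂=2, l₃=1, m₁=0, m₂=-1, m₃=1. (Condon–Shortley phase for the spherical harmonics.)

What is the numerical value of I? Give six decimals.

-0.218510

Rules hold: Σm=0, L=4 even, 1≤1≤3.
N = 3·5·3 = 45
Δ = 2!·0!·2!/5! = 1/30
Racah Σ t=1..1: t=1:−1/1 = -1/1
⇒ 3j(1 2 1; 0 0 0)² = 2/15, sgn +1
Racah Σ t=1..1: t=1:−1/2 = -1/2
⇒ 3j(1 2 1; 0 -1 1)² = 1/10, sgn -1
4πI² = N·(3j₀)²·(3jₘ)² = 3/5
I = -1·√(0.6/4π) = -0.21850969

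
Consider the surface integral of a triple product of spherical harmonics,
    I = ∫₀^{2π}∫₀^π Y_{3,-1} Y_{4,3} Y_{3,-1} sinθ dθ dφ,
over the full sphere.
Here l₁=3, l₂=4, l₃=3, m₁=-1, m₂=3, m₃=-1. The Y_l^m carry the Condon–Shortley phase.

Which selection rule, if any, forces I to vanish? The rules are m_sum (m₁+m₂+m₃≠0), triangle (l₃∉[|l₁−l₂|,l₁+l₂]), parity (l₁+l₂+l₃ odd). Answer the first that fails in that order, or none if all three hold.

m₁+m₂+m₃ = -1 + 3 − 1 = 1  ✗
triangle: |3−4|=1 ≤ l₃=3 ≤ 3+4=7
parity: l₁+l₂+l₃ = 10 is even

m_sum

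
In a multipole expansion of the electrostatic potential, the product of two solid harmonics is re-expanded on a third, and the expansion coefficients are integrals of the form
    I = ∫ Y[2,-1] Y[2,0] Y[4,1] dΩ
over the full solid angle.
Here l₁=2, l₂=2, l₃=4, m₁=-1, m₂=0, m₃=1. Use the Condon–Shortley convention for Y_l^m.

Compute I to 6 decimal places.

-0.220728

m-sum 0 ✓  L=8 even ✓  0≤4≤4 ✓
Π(2lᵢ+1) = 5×5×9 = 225
triangle coeff Δ(2,2,4) = 1/630
Σ_t [0,0]: t=0:+1/16 = 1/16
(3j)²=2/35 [(2 2 4; 0 0 0)], sign=+1
Σ_t [0,0]: t=0:+1/24 = 1/24
(3j)²=1/21 [(2 2 4; -1 0 1)], sign=-1
⇒ 4πI² = 30/49
I = (-1)√(30/49/(4π)) = -0.22072812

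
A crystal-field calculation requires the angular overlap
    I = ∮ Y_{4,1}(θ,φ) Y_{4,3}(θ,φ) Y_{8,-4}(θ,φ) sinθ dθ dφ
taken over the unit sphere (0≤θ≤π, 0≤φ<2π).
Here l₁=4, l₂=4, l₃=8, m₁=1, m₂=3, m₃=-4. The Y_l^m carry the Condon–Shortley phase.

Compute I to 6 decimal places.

m-sum 0 ✓  L=16 even ✓  0≤8≤8 ✓
Π(2lᵢ+1) = 9×9×17 = 1377
triangle coeff Δ(4,4,8) = 1/218790
Σ_t [0,0]: t=0:+1/331776 = 1/331776
(3j)²=490/21879 [(4 4 8; 0 0 0)], sign=+1
Σ_t [0,0]: t=0:+1/3628800 = 1/3628800
(3j)²=16/1105 [(4 4 8; 1 3 -4)], sign=+1
⇒ 4πI² = 14112/31603
I = (+1)√(14112/31603/(4π)) = 0.18850601

0.188506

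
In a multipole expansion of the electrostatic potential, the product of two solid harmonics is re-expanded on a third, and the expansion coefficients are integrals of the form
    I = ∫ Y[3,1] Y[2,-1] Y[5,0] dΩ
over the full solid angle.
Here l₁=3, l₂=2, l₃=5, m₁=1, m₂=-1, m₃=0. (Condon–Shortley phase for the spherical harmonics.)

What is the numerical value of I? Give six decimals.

0.169433

Rules hold: Σm=0, L=10 even, 1≤5≤5.
N = 7·5·11 = 385
Δ = 0!·6!·4!/11! = 1/2310
Racah Σ t=0..0: t=0:+1/144 = 1/144
⇒ 3j(3 2 5; 0 0 0)² = 10/231, sgn -1
Racah Σ t=0..0: t=0:+1/288 = 1/288
⇒ 3j(3 2 5; 1 -1 0)² = 5/231, sgn -1
4πI² = N·(3j₀)²·(3jₘ)² = 250/693
I = +1·√(0.36075/4π) = 0.16943318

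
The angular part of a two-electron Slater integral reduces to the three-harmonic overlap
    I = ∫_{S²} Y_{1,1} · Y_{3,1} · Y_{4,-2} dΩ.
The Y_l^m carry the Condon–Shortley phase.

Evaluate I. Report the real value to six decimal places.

0.238414

Rules hold: Σm=0, L=8 even, 2≤4≤4.
N = 3·7·9 = 189
Δ = 0!·2!·6!/9! = 1/252
Racah Σ t=0..0: t=0:+1/36 = 1/36
⇒ 3j(1 3 4; 0 0 0)² = 4/63, sgn +1
Racah Σ t=0..0: t=0:+1/96 = 1/96
⇒ 3j(1 3 4; 1 1 -2)² = 5/84, sgn +1
4πI² = N·(3j₀)²·(3jₘ)² = 5/7
I = +1·√(0.714286/4π) = 0.23841361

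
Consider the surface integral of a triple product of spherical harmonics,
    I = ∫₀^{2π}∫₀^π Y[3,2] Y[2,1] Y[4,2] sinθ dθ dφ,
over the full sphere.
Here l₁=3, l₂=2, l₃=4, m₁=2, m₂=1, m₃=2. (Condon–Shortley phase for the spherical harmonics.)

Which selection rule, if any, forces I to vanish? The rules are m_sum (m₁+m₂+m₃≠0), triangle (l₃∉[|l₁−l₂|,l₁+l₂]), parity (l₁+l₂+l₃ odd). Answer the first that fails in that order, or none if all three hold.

m_sum

azimuthal sum: 2 + 1 + 2 = 5  ✗
1 ≤ 4 ≤ 5 (triangle on l)
L = 3 + 2 + 4 = 9 (odd)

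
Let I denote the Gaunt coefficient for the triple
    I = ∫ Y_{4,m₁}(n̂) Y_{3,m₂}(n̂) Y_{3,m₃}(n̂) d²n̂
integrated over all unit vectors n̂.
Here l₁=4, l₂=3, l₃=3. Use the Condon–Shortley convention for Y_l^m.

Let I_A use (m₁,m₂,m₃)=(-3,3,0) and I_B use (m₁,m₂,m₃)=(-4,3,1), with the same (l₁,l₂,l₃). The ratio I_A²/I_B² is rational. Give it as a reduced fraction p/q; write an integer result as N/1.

Same 4,3,3: normalisation and zero-m 3j drop out of the ratio.
A: Δ: 4! 4! 2! / 11! → 1/34650; sum: t=4:+1/288 = 1/288; 3j²(4 3 3; -3 3 0) = Δ·Π!·Σ² = 1/22  (sign -1)
B: Δ: 4! 4! 2! / 11! → 1/34650; sum: t=4:+1/1152 = 1/1152; 3j²(4 3 3; -4 3 1) = Δ·Π!·Σ² = 1/33  (sign +1)
I_A²/I_B² = (1/22)/(1/33) = 3/2

3/2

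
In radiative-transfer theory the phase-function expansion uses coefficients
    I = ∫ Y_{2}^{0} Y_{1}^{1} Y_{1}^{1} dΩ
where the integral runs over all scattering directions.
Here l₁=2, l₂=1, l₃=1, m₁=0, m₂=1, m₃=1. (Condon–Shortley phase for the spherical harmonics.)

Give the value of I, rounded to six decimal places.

m-sum = 0 + 1 + 1 = 2 ≠ 0 ⇒ I = 0

0.000000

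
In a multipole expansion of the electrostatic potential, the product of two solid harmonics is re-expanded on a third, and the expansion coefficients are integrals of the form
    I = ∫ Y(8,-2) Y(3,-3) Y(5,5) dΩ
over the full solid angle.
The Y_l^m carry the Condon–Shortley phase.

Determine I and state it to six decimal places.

0.004198

Rules hold: Σm=0, L=16 even, 5≤5≤11.
N = 17·7·11 = 1309
Δ = 6!·10!·0!/17! = 1/136136
Racah Σ t=3..3: t=3:−1/518400 = -1/518400
⇒ 3j(8 3 5; 0 0 0)² = 56/2431, sgn +1
Racah Σ t=0..0: t=0:+1/2612736000 = 1/2612736000
⇒ 3j(8 3 5; -2 -3 5)² = 1/136136, sgn +1
4πI² = N·(3j₀)²·(3jₘ)² = 7/31603
I = +1·√(0.000221498/4π) = 0.00419836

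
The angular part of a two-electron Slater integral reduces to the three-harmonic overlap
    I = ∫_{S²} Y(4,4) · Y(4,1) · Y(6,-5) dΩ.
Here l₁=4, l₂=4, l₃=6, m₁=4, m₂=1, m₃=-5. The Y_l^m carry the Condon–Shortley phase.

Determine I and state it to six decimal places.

0.200167

m-sum 0 ✓  L=14 even ✓  0≤6≤8 ✓
Π(2lᵢ+1) = 9×9×13 = 1053
triangle coeff Δ(4,4,6) = 1/1261260
Σ_t [0,2]: t=0:+1/4608 t=1:−1/1296 t=2:+1/4608 = -7/20736
(3j)²=20/1287 [(4 4 6; 0 0 0)], sign=-1
Σ_t [0,0]: t=0:+1/172800 = 1/172800
(3j)²=2/65 [(4 4 6; 4 1 -5)], sign=-1
⇒ 4πI² = 72/143
I = (+1)√(72/143/(4π)) = 0.20016738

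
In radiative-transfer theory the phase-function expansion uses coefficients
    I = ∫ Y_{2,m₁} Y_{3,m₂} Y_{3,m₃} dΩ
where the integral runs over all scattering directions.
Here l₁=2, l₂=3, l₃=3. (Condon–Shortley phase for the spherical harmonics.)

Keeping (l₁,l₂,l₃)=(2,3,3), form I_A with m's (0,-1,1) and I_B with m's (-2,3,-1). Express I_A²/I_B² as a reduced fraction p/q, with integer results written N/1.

9/10

l's match ⇒ only the (l;m) 3-j factors differ between A and B.
A: triangle coeff Δ(2,3,3) = 1/3780; Σ_t [0,2]: t=0:+1/16 t=1:−1/6 t=2:+1/96 = -3/32; (3j)²=3/140 [(2 3 3; 0 -1 1)], sign=-1
B: triangle coeff Δ(2,3,3) = 1/3780; Σ_t [2,2]: t=2:+1/96 = 1/96; (3j)²=1/42 [(2 3 3; -2 3 -1)], sign=+1
I_A²/I_B² = (3/140)/(1/42) = 9/10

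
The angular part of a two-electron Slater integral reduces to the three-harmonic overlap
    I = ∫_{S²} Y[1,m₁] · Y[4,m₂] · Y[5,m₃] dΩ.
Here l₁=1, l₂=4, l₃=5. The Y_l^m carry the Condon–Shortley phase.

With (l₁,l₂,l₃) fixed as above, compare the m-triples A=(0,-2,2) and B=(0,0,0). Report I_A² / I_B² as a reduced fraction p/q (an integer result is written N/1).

21/25

l's match ⇒ only the (l;m) 3-j factors differ between A and B.
A: triangle coeff Δ(1,4,5) = 1/495; Σ_t [0,0]: t=0:+1/1440 = 1/1440; (3j)²=7/165 [(1 4 5; 0 -2 2)], sign=-1
B: triangle coeff Δ(1,4,5) = 1/495; Σ_t [0,0]: t=0:+1/576 = 1/576; (3j)²=5/99 [(1 4 5; 0 0 0)], sign=-1
I_A²/I_B² = (7/165)/(5/99) = 21/25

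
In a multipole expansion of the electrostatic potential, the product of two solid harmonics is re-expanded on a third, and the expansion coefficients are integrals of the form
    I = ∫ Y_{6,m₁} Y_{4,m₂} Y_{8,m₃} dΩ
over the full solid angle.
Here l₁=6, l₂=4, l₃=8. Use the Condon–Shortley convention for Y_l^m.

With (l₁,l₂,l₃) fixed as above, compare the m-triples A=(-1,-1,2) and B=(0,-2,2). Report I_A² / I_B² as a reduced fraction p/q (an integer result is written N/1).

39601/1344

l's match ⇒ only the (l;m) 3-j factors differ between A and B.
A: triangle coeff Δ(6,4,8) = 1/23279256; Σ_t [0,2]: t=0:+1/2177280 t=1:−1/829440 t=2:+1/3456000 = -199/435456000; (3j)²=39601/3879876 [(6 4 8; -1 -1 2)], sign=-1
B: triangle coeff Δ(6,4,8) = 1/23279256; Σ_t [0,2]: t=0:+1/1658880 t=1:−1/1728000 t=2:+1/24883200 = 1/15552000; (3j)²=16/46189 [(6 4 8; 0 -2 2)], sign=+1
I_A²/I_B² = (39601/3879876)/(16/46189) = 39601/1344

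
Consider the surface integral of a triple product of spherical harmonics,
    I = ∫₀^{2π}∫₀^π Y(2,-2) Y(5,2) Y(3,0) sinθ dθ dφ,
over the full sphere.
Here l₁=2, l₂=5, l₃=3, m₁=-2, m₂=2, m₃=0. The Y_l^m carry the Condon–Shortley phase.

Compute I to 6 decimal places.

Checks pass: Σm=0; 10 even; l₃=3∈[3,7].
(2·2+1)(2·5+1)(2·3+1) = 385
Δ: 4! 0! 6! / 11! → 1/2310
sum: t=2:+1/144 = 1/144
3j²(2 5 3; 0 0 0) = Δ·Π!·Σ² = 10/231  (sign -1)
sum: t=4:+1/864 = 1/864
3j²(2 5 3; -2 2 0) = Δ·Π!·Σ² = 1/66  (sign -1)
combine: 4πI² = 385·10/231·1/66 = 25/99
take √, sign +1: I = 0.14175797

0.141758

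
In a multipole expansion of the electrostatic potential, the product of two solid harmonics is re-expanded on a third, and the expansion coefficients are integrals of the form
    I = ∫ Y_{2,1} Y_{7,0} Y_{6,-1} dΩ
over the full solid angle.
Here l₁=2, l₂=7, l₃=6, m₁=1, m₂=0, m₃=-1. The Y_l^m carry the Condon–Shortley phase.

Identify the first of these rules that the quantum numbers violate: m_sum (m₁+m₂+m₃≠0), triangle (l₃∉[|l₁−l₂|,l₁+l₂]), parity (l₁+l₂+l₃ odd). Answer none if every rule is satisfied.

parity

m₁+m₂+m₃ = 1 + 0 − 1 = 0  ✓
triangle: |2−7|=5 ≤ l₃=6 ≤ 2+7=9  ✓
parity: l₁+l₂+l₃ = 15 is odd  ✗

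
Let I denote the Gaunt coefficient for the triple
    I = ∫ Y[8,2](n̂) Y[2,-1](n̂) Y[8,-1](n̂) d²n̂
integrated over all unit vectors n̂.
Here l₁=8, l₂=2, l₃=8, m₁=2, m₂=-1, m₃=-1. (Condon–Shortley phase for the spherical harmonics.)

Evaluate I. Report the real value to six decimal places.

0.068038

m-sum 0 ✓  L=18 even ✓  6≤8≤10 ✓
Π(2lᵢ+1) = 17×5×17 = 1445
triangle coeff Δ(8,2,8) = 1/348840
Σ_t [0,2]: t=0:+1/116121600 t=1:−1/25401600 t=2:+1/116121600 = -1/45158400
(3j)²=24/1615 [(8 2 8; 0 0 0)], sign=-1
Σ_t [0,1]: t=0:+1/58060800 t=1:−1/87091200 = 1/174182400
(3j)²=7/2584 [(8 2 8; 2 -1 -1)], sign=-1
⇒ 4πI² = 21/361
I = (+1)√(21/361/(4π)) = 0.06803793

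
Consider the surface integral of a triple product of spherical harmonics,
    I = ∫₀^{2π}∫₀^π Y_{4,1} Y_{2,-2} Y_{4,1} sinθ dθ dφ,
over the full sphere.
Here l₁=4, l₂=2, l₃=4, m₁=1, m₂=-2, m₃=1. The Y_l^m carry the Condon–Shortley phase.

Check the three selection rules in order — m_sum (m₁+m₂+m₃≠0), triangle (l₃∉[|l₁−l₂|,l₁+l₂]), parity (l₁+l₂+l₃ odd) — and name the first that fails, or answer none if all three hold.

azimuthal sum: 1 − 2 + 1 = 0  ✓
2 ≤ 4 ≤ 6 (triangle on l)  ✓
L = 4 + 2 + 4 = 10 (even)  ✓

none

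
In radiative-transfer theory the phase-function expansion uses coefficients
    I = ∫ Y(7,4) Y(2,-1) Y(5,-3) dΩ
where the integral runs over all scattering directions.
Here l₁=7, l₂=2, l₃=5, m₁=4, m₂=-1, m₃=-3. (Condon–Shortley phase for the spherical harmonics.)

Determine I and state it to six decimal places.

Rules hold: Σm=0, L=14 even, 5≤5≤9.
N = 15·5·11 = 825
Δ = 4!·10!·0!/15! = 1/15015
Racah Σ t=2..2: t=2:+1/57600 = 1/57600
⇒ 3j(7 2 5; 0 0 0)² = 21/715, sgn -1
Racah Σ t=1..1: t=1:−1/483840 = -1/483840
⇒ 3j(7 2 5; 4 -1 -3)² = 3/91, sgn -1
4πI² = N·(3j₀)²·(3jₘ)² = 135/169
I = +1·√(0.798817/4π) = 0.25212656

0.252127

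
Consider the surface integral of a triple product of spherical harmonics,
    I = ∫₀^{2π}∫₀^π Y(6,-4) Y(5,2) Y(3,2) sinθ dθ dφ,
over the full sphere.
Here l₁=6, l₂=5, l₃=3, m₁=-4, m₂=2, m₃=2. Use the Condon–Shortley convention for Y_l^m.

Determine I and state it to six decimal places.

Checks pass: Σm=0; 14 even; l₃=3∈[1,11].
(2·6+1)(2·5+1)(2·3+1) = 1001
Δ: 8! 4! 2! / 15! → 1/675675
sum: t=3:−1/8640 t=4:+1/2304 t=5:−1/8640 = 7/34560
3j²(6 5 3; 0 0 0) = Δ·Π!·Σ² = 7/429  (sign -1)
sum: t=6:+1/34560 t=7:−1/60480 = 1/80640
3j²(6 5 3; -4 2 2) = Δ·Π!·Σ² = 6/1001  (sign -1)
combine: 4πI² = 1001·7/429·6/1001 = 14/143
take √, sign +1: I = 0.08826552

0.088266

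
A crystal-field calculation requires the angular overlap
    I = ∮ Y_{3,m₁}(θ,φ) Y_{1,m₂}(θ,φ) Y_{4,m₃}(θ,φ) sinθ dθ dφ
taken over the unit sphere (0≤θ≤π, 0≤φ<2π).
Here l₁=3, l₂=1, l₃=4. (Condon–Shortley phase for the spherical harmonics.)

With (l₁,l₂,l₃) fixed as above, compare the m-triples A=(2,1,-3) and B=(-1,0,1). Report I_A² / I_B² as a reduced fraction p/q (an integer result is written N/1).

7/5

Shared (l₁,l₂,l₃)=(3,1,4): N and (l;000)² cancel in I_A²/I_B².
A: Δ = 0!·6!·2!/9! = 1/252; Racah Σ t=0..0: t=0:+1/240 = 1/240; ⇒ 3j(3 1 4; 2 1 -3)² = 1/12, sgn -1
B: Δ = 0!·6!·2!/9! = 1/252; Racah Σ t=0..0: t=0:+1/48 = 1/48; ⇒ 3j(3 1 4; -1 0 1)² = 5/84, sgn -1
I_A²/I_B² = (1/12)/(5/84) = 7/5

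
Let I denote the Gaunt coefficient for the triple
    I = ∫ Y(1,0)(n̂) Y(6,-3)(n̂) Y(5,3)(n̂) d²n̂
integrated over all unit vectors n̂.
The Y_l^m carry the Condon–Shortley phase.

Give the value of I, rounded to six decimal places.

-0.212310

m-sum 0 ✓  L=12 even ✓  5≤5≤7 ✓
Π(2lᵢ+1) = 3×13×11 = 429
triangle coeff Δ(1,6,5) = 1/858
Σ_t [1,1]: t=1:−1/14400 = -1/14400
(3j)²=6/143 [(1 6 5; 0 0 0)], sign=+1
Σ_t [1,1]: t=1:−1/80640 = -1/80640
(3j)²=9/286 [(1 6 5; 0 -3 3)], sign=-1
⇒ 4πI² = 81/143
I = (-1)√(81/143/(4π)) = -0.21230956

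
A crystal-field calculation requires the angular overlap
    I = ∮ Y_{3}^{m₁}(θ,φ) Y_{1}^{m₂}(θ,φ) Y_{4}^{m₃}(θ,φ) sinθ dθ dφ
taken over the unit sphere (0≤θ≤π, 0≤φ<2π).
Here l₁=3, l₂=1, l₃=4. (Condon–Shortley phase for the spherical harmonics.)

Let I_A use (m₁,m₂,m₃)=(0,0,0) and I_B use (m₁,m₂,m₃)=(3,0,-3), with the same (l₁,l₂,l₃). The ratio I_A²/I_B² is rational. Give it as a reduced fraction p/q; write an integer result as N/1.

Same 3,1,4: normalisation and zero-m 3j drop out of the ratio.
A: Δ: 0! 6! 2! / 9! → 1/252; sum: t=0:+1/36 = 1/36; 3j²(3 1 4; 0 0 0) = Δ·Π!·Σ² = 4/63  (sign +1)
B: Δ: 0! 6! 2! / 9! → 1/252; sum: t=0:+1/720 = 1/720; 3j²(3 1 4; 3 0 -3) = Δ·Π!·Σ² = 1/36  (sign -1)
I_A²/I_B² = (4/63)/(1/36) = 16/7

16/7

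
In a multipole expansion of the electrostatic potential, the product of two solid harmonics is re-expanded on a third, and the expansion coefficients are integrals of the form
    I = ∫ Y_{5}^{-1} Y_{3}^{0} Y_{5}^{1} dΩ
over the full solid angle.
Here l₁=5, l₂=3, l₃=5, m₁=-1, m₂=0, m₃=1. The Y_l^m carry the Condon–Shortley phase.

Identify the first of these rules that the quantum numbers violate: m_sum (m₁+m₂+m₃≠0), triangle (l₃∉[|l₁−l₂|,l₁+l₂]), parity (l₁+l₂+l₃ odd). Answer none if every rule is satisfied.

parity

azimuthal sum: -1 + 0 + 1 = 0  ✓
2 ≤ 5 ≤ 8 (triangle on l)  ✓
L = 5 + 3 + 5 = 13 (odd)  ✗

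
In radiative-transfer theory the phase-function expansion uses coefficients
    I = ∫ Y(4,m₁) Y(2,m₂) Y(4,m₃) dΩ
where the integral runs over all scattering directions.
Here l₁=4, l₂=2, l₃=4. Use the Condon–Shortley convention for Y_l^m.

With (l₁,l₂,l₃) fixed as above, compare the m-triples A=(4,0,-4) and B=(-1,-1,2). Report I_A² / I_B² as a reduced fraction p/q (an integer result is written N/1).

l's match ⇒ only the (l;m) 3-j factors differ between A and B.
A: triangle coeff Δ(4,2,4) = 1/13860; Σ_t [0,0]: t=0:+1/2880 = 1/2880; (3j)²=28/495 [(4 2 4; 4 0 -4)], sign=+1
B: triangle coeff Δ(4,2,4) = 1/13860; Σ_t [0,1]: t=0:+1/240 t=1:−1/96 = -1/160; (3j)²=27/1540 [(4 2 4; -1 -1 2)], sign=-1
I_A²/I_B² = (28/495)/(27/1540) = 784/243

784/243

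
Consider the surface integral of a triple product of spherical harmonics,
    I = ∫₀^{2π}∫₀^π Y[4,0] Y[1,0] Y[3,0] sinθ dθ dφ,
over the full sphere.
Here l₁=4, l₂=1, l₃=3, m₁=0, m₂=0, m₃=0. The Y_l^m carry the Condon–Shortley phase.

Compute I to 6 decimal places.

0.246233

Rules hold: Σm=0, L=8 even, 3≤3≤5.
N = 9·3·7 = 189
Δ = 2!·6!·0!/9! = 1/252
Racah Σ t=1..1: t=1:−1/36 = -1/36
⇒ 3j(4 1 3; 0 0 0)² = 4/63, sgn +1
(m-triple is (0,0,0) — same symbol as above.)
4πI² = N·(3j₀)²·(3jₘ)² = 16/21
I = +1·√(0.761905/4π) = 0.24623252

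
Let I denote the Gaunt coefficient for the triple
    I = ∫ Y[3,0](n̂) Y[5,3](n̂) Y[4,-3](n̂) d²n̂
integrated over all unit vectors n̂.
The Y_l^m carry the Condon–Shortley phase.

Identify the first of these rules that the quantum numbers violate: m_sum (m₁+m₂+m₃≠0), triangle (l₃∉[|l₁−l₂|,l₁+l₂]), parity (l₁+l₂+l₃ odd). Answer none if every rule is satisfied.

none

m₁+m₂+m₃ = 0 + 3 − 3 = 0  ✓
triangle: |3−5|=2 ≤ l₃=4 ≤ 3+5=8  ✓
parity: l₁+l₂+l₃ = 12 is even  ✓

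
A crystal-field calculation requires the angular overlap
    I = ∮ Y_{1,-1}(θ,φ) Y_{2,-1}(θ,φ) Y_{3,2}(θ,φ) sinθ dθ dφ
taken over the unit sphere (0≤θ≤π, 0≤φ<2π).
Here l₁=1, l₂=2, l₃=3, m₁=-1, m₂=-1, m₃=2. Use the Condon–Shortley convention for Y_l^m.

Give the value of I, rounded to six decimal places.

m-sum 0 ✓  L=6 even ✓  1≤3≤3 ✓
Π(2lᵢ+1) = 3×5×7 = 105
triangle coeff Δ(1,2,3) = 1/105
Σ_t [0,0]: t=0:+1/4 = 1/4
(3j)²=3/35 [(1 2 3; 0 0 0)], sign=-1
Σ_t [0,0]: t=0:+1/12 = 1/12
(3j)²=2/21 [(1 2 3; -1 -1 2)], sign=-1
⇒ 4πI² = 6/7
I = (+1)√(6/7/(4π)) = 0.26116903

0.261169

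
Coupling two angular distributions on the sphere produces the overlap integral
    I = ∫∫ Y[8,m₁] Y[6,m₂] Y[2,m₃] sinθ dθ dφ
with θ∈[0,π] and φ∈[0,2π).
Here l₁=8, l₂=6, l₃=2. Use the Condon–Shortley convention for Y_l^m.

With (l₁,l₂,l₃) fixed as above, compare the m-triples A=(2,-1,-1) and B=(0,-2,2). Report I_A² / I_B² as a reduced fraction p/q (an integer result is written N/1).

Shared (l₁,l₂,l₃)=(8,6,2): N and (l;000)² cancel in I_A²/I_B².
A: Δ = 12!·4!·0!/17! = 1/30940; Racah Σ t=5..5: t=5:−1/3628800 = -1/3628800; ⇒ 3j(8 6 2; 2 -1 -1)² = 36/1547, sgn +1
B: Δ = 12!·4!·0!/17! = 1/30940; Racah Σ t=4..4: t=4:+1/23224320 = 1/23224320; ⇒ 3j(8 6 2; 0 -2 2)² = 1/442, sgn +1
I_A²/I_B² = (36/1547)/(1/442) = 72/7

72/7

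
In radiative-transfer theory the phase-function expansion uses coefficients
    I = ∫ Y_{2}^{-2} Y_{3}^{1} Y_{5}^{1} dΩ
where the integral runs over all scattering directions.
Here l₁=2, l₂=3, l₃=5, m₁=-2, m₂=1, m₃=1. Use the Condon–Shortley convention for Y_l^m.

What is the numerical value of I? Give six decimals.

Checks pass: Σm=0; 10 even; l₃=5∈[1,5].
(2·2+1)(2·3+1)(2·5+1) = 385
Δ: 0! 4! 6! / 11! → 1/2310
sum: t=0:+1/144 = 1/144
3j²(2 3 5; 0 0 0) = Δ·Π!·Σ² = 10/231  (sign -1)
sum: t=0:+1/1152 = 1/1152
3j²(2 3 5; -2 1 1) = Δ·Π!·Σ² = 1/154  (sign +1)
combine: 4πI² = 385·10/231·1/154 = 25/231
take √, sign -1: I = -0.09280237

-0.092802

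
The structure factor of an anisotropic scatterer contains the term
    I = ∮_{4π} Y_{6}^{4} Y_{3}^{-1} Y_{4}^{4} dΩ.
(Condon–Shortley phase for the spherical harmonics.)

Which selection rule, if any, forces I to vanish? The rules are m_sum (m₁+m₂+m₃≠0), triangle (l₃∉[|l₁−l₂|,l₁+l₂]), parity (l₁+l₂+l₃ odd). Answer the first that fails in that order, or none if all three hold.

m₁+m₂+m₃ = 4 − 1 + 4 = 7  ✗
triangle: |6−3|=3 ≤ l₃=4 ≤ 6+3=9
parity: l₁+l₂+l₃ = 13 is odd

m_sum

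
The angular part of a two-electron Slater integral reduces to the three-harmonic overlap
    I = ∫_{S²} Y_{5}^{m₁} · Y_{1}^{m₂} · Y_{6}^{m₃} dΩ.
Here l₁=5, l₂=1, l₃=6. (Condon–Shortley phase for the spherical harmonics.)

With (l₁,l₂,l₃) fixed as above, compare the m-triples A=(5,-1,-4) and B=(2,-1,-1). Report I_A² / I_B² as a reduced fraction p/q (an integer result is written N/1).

Shared (l₁,l₂,l₃)=(5,1,6): N and (l;000)² cancel in I_A²/I_B².
A: Δ = 0!·10!·2!/13! = 1/858; Racah Σ t=0..0: t=0:+1/7257600 = 1/7257600; ⇒ 3j(5 1 6; 5 -1 -4)² = 1/858, sgn +1
B: Δ = 0!·10!·2!/13! = 1/858; Racah Σ t=0..0: t=0:+1/60480 = 1/60480; ⇒ 3j(5 1 6; 2 -1 -1)² = 5/429, sgn -1
I_A²/I_B² = (1/858)/(5/429) = 1/10

1/10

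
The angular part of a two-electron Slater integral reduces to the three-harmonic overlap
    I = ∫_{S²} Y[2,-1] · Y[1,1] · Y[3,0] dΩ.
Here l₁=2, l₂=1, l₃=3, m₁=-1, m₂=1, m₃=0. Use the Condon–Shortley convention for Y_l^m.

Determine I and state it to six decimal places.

m-sum 0 ✓  L=6 even ✓  1≤3≤3 ✓
Π(2lᵢ+1) = 5×3×7 = 105
triangle coeff Δ(2,1,3) = 1/105
Σ_t [0,0]: t=0:+1/4 = 1/4
(3j)²=3/35 [(2 1 3; 0 0 0)], sign=-1
Σ_t [0,0]: t=0:+1/12 = 1/12
(3j)²=1/35 [(2 1 3; -1 1 0)], sign=-1
⇒ 4πI² = 9/35
I = (+1)√(9/35/(4π)) = 0.14304817

0.143048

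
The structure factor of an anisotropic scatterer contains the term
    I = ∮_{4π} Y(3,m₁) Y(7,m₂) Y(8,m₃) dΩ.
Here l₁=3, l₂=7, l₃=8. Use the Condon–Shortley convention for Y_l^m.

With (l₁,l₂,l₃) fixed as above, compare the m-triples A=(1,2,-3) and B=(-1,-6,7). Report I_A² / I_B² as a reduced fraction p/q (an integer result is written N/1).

Same 3,7,8: normalisation and zero-m 3j drop out of the ratio.
A: Δ: 2! 4! 12! / 19! → 1/5290740; sum: t=0:+1/17418240 t=1:−1/5806080 t=2:+1/29030400 = -1/12441600; 3j²(3 7 8; 1 2 -3) = Δ·Π!·Σ² = 154/12597  (sign +1)
B: Δ: 2! 4! 12! / 19! → 1/5290740; sum: t=0:+1/1916006400 t=1:−1/2874009600 = 1/5748019200; 3j²(3 7 8; -1 -6 7) = Δ·Π!·Σ² = 13/5814  (sign -1)
I_A²/I_B² = (154/12597)/(13/5814) = 924/169

924/169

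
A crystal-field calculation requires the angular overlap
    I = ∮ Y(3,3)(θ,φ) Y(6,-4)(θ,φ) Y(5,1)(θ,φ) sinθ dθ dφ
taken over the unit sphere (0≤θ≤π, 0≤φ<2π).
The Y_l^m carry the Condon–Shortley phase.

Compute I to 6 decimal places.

Rules hold: Σm=0, L=14 even, 3≤5≤9.
N = 7·13·11 = 1001
Δ = 4!·2!·8!/15! = 1/675675
Racah Σ t=1..3: t=1:−1/8640 t=2:+1/2304 t=3:−1/8640 = 7/34560
⇒ 3j(3 6 5; 0 0 0)² = 7/429, sgn -1
Racah Σ t=0..0: t=0:+1/69120 = 1/69120
⇒ 3j(3 6 5; 3 -4 1)² = 4/143, sgn +1
4πI² = N·(3j₀)²·(3jₘ)² = 196/429
I = -1·√(0.456876/4π) = -0.19067531

-0.190675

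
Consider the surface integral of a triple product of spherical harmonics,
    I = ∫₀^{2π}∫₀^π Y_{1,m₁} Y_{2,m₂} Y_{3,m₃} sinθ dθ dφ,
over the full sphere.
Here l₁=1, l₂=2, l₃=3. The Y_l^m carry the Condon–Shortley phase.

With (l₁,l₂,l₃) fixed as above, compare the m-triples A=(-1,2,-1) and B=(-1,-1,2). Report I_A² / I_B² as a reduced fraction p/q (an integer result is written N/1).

Shared (l₁,l₂,l₃)=(1,2,3): N and (l;000)² cancel in I_A²/I_B².
A: Δ = 0!·2!·4!/7! = 1/105; Racah Σ t=0..0: t=0:+1/48 = 1/48; ⇒ 3j(1 2 3; -1 2 -1)² = 1/105, sgn +1
B: Δ = 0!·2!·4!/7! = 1/105; Racah Σ t=0..0: t=0:+1/12 = 1/12; ⇒ 3j(1 2 3; -1 -1 2)² = 2/21, sgn -1
I_A²/I_B² = (1/105)/(2/21) = 1/10

1/10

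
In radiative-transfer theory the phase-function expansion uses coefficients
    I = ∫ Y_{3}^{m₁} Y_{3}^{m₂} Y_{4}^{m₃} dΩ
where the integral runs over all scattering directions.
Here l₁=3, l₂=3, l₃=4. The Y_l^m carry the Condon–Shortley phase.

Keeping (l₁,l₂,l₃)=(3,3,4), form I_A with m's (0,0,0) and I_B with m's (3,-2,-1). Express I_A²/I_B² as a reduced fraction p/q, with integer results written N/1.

6/5

l's match ⇒ only the (l;m) 3-j factors differ between A and B.
A: triangle coeff Δ(3,3,4) = 1/34650; Σ_t [0,2]: t=0:+1/72 t=1:−1/16 t=2:+1/72 = -5/144; (3j)²=2/77 [(3 3 4; 0 0 0)], sign=-1
B: triangle coeff Δ(3,3,4) = 1/34650; Σ_t [0,0]: t=0:+1/288 = 1/288; (3j)²=5/231 [(3 3 4; 3 -2 -1)], sign=-1
I_A²/I_B² = (2/77)/(5/231) = 6/5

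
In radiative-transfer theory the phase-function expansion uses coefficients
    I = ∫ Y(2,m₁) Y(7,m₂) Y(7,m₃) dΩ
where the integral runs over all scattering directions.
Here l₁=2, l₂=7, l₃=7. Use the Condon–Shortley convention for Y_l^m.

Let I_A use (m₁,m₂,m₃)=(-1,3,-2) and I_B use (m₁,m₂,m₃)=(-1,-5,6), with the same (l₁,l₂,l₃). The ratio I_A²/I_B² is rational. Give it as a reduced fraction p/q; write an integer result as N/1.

625/1573

l's match ⇒ only the (l;m) 3-j factors differ between A and B.
A: triangle coeff Δ(2,7,7) = 1/185640; Σ_t [1,2]: t=1:−1/4354560 t=2:+1/1935360 = 1/3483648; (3j)²=125/12376 [(2 7 7; -1 3 -2)], sign=-1
B: triangle coeff Δ(2,7,7) = 1/185640; Σ_t [1,2]: t=1:−1/79833600 t=2:+1/958003200 = -1/87091200; (3j)²=121/4760 [(2 7 7; -1 -5 6)], sign=+1
I_A²/I_B² = (125/12376)/(121/4760) = 625/1573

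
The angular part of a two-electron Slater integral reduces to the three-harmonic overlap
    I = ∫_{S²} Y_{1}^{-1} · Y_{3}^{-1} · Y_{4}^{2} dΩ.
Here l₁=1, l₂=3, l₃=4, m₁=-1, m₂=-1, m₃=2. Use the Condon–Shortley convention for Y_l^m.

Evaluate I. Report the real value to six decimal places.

0.238414

m-sum 0 ✓  L=8 even ✓  2≤4≤4 ✓
Π(2lᵢ+1) = 3×7×9 = 189
triangle coeff Δ(1,3,4) = 1/252
Σ_t [0,0]: t=0:+1/36 = 1/36
(3j)²=4/63 [(1 3 4; 0 0 0)], sign=+1
Σ_t [0,0]: t=0:+1/96 = 1/96
(3j)²=5/84 [(1 3 4; -1 -1 2)], sign=+1
⇒ 4πI² = 5/7
I = (+1)√(5/7/(4π)) = 0.23841361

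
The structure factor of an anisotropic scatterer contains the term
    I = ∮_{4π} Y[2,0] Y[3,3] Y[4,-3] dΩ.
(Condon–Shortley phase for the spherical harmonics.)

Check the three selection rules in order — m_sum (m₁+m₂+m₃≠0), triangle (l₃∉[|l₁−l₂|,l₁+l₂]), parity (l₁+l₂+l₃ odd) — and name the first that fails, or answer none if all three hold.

parity

azimuthal sum: 0 + 3 − 3 = 0  ✓
1 ≤ 4 ≤ 5 (triangle on l)  ✓
L = 2 + 3 + 4 = 9 (odd)  ✗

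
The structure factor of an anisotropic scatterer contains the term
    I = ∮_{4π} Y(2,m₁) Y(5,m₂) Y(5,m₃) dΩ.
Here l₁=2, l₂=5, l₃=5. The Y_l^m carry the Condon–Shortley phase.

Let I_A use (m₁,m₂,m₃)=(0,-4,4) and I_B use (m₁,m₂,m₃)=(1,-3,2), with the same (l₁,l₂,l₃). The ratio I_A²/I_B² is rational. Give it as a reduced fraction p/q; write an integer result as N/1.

Same 2,5,5: normalisation and zero-m 3j drop out of the ratio.
A: Δ: 2! 2! 8! / 13! → 1/38610; sum: t=0:+1/20160 t=1:−1/40320 = 1/40320; 3j²(2 5 5; 0 -4 4) = Δ·Π!·Σ² = 6/715  (sign -1)
B: Δ: 2! 2! 8! / 13! → 1/38610; sum: t=0:+1/2880 t=1:−1/10080 = 1/4032; 3j²(2 5 5; 1 -3 2) = Δ·Π!·Σ² = 10/429  (sign -1)
I_A²/I_B² = (6/715)/(10/429) = 9/25

9/25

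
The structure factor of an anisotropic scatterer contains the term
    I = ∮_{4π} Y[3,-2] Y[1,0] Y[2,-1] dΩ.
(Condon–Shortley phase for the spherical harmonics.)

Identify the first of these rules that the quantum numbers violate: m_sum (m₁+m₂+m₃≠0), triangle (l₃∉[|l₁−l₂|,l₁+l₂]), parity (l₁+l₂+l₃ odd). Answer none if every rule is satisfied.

m_sum

Σmᵢ = -3  ✗
l₃∈[|l₁−l₂|,l₁+l₂]=[2,4], have l₃=2
Σlᵢ = 6 ⇒ even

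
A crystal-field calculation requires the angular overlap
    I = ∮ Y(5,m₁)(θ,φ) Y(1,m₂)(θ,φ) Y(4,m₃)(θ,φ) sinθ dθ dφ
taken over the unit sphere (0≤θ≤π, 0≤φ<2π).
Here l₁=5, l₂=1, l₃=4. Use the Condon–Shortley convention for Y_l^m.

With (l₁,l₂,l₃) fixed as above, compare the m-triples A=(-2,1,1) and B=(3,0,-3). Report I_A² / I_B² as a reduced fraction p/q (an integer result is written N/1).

21/16

Shared (l₁,l₂,l₃)=(5,1,4): N and (l;000)² cancel in I_A²/I_B².
A: Δ = 2!·8!·0!/11! = 1/495; Racah Σ t=2..2: t=2:+1/1440 = 1/1440; ⇒ 3j(5 1 4; -2 1 1)² = 7/165, sgn -1
B: Δ = 2!·8!·0!/11! = 1/495; Racah Σ t=1..1: t=1:−1/5040 = -1/5040; ⇒ 3j(5 1 4; 3 0 -3)² = 16/495, sgn +1
I_A²/I_B² = (7/165)/(16/495) = 21/16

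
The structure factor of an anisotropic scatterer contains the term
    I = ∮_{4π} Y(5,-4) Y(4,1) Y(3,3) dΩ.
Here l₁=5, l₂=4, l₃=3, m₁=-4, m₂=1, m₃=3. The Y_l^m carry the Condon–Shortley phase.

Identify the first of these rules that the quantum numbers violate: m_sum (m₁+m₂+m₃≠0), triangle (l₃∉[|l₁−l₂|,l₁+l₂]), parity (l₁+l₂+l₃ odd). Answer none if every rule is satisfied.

none

Σmᵢ = 0  ✓
l₃∈[|l₁−l₂|,l₁+l₂]=[1,9], have l₃=3  ✓
Σlᵢ = 12 ⇒ even  ✓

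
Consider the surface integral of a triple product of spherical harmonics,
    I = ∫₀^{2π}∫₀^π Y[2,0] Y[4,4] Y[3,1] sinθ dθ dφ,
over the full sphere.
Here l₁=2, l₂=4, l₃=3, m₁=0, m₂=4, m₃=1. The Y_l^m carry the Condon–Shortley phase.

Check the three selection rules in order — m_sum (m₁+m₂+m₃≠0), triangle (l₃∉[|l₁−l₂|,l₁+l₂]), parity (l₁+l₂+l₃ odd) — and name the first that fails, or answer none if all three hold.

m₁+m₂+m₃ = 0 + 4 + 1 = 5  ✗
triangle: |2−4|=2 ≤ l₃=3 ≤ 2+4=6
parity: l₁+l₂+l₃ = 9 is odd

m_sum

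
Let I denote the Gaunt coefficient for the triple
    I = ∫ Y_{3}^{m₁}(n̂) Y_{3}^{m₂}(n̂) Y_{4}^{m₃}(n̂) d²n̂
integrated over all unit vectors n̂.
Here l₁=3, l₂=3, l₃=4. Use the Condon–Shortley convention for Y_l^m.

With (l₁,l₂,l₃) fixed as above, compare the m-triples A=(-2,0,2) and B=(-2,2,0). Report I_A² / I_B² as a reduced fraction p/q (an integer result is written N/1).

Same 3,3,4: normalisation and zero-m 3j drop out of the ratio.
A: Δ: 2! 4! 4! / 11! → 1/34650; sum: t=1:−1/96 t=2:+1/72 = 1/288; 3j²(3 3 4; -2 0 2) = Δ·Π!·Σ² = 1/462  (sign +1)
B: Δ: 2! 4! 4! / 11! → 1/34650; sum: t=1:−1/576 t=2:+1/72 = 7/576; 3j²(3 3 4; -2 2 0) = Δ·Π!·Σ² = 7/198  (sign +1)
I_A²/I_B² = (1/462)/(7/198) = 3/49

3/49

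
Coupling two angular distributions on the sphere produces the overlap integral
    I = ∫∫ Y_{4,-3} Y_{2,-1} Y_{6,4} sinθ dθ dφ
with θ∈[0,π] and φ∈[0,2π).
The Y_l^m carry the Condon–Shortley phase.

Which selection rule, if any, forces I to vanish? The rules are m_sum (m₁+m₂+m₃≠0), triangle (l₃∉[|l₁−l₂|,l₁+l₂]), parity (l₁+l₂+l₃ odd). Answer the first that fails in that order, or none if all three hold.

Σmᵢ = 0  ✓
l₃∈[|l₁−l₂|,l₁+l₂]=[2,6], have l₃=6  ✓
Σlᵢ = 12 ⇒ even  ✓

none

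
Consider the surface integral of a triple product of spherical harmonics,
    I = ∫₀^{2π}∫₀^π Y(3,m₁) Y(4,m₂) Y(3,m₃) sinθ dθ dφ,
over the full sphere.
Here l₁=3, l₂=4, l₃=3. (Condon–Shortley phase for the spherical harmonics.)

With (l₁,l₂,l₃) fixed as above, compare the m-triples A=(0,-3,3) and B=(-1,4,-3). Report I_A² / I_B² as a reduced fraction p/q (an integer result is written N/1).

3/2

l's match ⇒ only the (l;m) 3-j factors differ between A and B.
A: triangle coeff Δ(3,4,3) = 1/34650; Σ_t [1,1]: t=1:−1/288 = -1/288; (3j)²=1/22 [(3 4 3; 0 -3 3)], sign=-1
B: triangle coeff Δ(3,4,3) = 1/34650; Σ_t [4,4]: t=4:+1/1152 = 1/1152; (3j)²=1/33 [(3 4 3; -1 4 -3)], sign=+1
I_A²/I_B² = (1/22)/(1/33) = 3/2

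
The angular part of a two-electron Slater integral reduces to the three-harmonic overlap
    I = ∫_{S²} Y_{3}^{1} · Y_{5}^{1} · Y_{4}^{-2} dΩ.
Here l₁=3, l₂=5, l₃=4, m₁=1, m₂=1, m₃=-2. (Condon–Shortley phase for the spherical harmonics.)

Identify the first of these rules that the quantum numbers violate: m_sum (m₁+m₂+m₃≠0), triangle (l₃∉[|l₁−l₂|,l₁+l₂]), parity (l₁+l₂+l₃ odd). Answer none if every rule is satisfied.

none

azimuthal sum: 1 + 1 − 2 = 0  ✓
2 ≤ 4 ≤ 8 (triangle on l)  ✓
L = 3 + 5 + 4 = 12 (even)  ✓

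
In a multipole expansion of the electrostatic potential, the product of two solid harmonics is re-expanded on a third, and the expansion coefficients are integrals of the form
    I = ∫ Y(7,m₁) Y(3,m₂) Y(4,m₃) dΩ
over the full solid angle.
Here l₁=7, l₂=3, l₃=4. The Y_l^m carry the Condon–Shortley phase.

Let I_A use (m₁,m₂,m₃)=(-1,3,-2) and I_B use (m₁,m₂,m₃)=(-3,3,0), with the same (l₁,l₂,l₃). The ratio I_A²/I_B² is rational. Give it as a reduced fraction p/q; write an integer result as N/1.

Same 7,3,4: normalisation and zero-m 3j drop out of the ratio.
A: Δ: 6! 8! 0! / 15! → 1/45045; sum: t=6:+1/1036800 = 1/1036800; 3j²(7 3 4; -1 3 -2) = Δ·Π!·Σ² = 4/6435  (sign +1)
B: Δ: 6! 8! 0! / 15! → 1/45045; sum: t=6:+1/414720 = 1/414720; 3j²(7 3 4; -3 3 0) = Δ·Π!·Σ² = 2/429  (sign +1)
I_A²/I_B² = (4/6435)/(2/429) = 2/15

2/15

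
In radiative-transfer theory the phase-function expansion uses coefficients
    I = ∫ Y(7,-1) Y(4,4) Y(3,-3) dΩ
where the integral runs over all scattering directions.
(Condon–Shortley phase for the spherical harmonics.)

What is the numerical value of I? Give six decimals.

Checks pass: Σm=0; 14 even; l₃=3∈[3,11].
(2·7+1)(2·4+1)(2·3+1) = 945
Δ: 8! 6! 0! / 15! → 1/45045
sum: t=4:+1/20736 = 1/20736
3j²(7 4 3; 0 0 0) = Δ·Π!·Σ² = 35/1287  (sign -1)
sum: t=8:+1/29030400 = 1/29030400
3j²(7 4 3; -1 4 -3) = Δ·Π!·Σ² = 1/45045  (sign +1)
combine: 4πI² = 945·35/1287·1/45045 = 35/61347
take √, sign -1: I = -0.00673802

-0.006738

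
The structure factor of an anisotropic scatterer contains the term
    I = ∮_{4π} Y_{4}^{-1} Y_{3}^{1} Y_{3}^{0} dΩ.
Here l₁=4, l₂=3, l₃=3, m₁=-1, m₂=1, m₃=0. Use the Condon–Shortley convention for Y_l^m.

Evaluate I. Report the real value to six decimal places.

-0.099323

m-sum 0 ✓  L=10 even ✓  1≤3≤7 ✓
Π(2lᵢ+1) = 9×7×7 = 441
triangle coeff Δ(4,3,3) = 1/34650
Σ_t [1,3]: t=1:−1/72 t=2:+1/16 t=3:−1/72 = 5/144
(3j)²=2/77 [(4 3 3; 0 0 0)], sign=-1
Σ_t [2,4]: t=2:+1/48 t=3:−1/24 t=4:+1/288 = -5/288
(3j)²=5/462 [(4 3 3; -1 1 0)], sign=+1
⇒ 4πI² = 15/121
I = (-1)√(15/121/(4π)) = -0.09932258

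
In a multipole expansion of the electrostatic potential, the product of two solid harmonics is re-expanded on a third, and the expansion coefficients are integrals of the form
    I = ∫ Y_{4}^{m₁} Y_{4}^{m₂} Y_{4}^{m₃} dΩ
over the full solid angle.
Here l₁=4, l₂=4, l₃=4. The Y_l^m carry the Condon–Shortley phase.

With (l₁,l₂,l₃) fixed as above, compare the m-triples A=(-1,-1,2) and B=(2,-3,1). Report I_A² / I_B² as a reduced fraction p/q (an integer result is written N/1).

Shared (l₁,l₂,l₃)=(4,4,4): N and (l;000)² cancel in I_A²/I_B².
A: Δ = 4!·4!·4!/13! = 1/450450; Racah Σ t=1..3: t=1:−1/576 t=2:+1/144 t=3:−1/576 = 1/288; ⇒ 3j(4 4 4; -1 -1 2)² = 20/1001, sgn +1
B: Δ = 4!·4!·4!/13! = 1/450450; Racah Σ t=0..1: t=0:+1/576 t=1:−1/864 = 1/1728; ⇒ 3j(4 4 4; 2 -3 1)² = 5/1287, sgn -1
I_A²/I_B² = (20/1001)/(5/1287) = 36/7

36/7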